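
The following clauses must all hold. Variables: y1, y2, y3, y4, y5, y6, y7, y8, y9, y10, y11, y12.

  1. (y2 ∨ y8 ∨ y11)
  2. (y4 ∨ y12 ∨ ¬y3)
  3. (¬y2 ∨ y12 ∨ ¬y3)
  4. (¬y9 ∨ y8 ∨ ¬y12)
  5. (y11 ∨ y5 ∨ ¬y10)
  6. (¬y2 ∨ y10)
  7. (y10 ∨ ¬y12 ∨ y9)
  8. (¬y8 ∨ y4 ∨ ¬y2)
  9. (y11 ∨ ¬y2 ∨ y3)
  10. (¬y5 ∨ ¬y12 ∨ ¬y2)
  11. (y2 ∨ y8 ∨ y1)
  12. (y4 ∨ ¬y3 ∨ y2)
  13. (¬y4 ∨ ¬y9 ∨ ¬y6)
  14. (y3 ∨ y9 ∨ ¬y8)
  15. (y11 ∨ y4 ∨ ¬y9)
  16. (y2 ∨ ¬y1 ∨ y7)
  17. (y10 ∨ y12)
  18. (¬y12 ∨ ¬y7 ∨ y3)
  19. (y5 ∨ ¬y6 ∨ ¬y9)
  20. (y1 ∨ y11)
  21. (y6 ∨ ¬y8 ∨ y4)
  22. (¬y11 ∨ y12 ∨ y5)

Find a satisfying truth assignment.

Branch on y1: take y1 = True.
Try y2 = True.
  then y10 is forced to True.
The remaining clauses are satisfied by y3 = False, y4 = True, y5 = True, y6 = False, y7 = True, y8 = False, y9 = True, y11 = True, y12 = False.
Every clause has at least one true literal under this assignment.
Check each clause:
  1. (y11 ∨ y8 ∨ y2) — y2 is true.
  2. (¬y3 ∨ y12 ∨ y4) — y4 is true.
  3. (¬y3 ∨ ¬y2 ∨ y12) — ¬y3 is true.
  4. (¬y12 ∨ y8 ∨ ¬y9) — ¬y12 is true.
  5. (¬y10 ∨ y11 ∨ y5) — y11 is true.
  6. (y10 ∨ ¬y2) — y10 is true.
  7. (y9 ∨ y10 ∨ ¬y12) — y9 is true.
  8. (¬y8 ∨ ¬y2 ∨ y4) — ¬y8 is true.
  9. (y3 ∨ ¬y2 ∨ y11) — y11 is true.
  10. (¬y2 ∨ ¬y12 ∨ ¬y5) — ¬y12 is true.
  11. (y8 ∨ y2 ∨ y1) — y1 is true.
  12. (¬y3 ∨ y4 ∨ y2) — y2 is true.
  13. (¬y9 ∨ ¬y6 ∨ ¬y4) — ¬y6 is true.
  14. (¬y8 ∨ y9 ∨ y3) — ¬y8 is true.
  15. (¬y9 ∨ y11 ∨ y4) — y11 is true.
  16. (y2 ∨ y7 ∨ ¬y1) — y2 is true.
  17. (y12 ∨ y10) — y10 is true.
  18. (y3 ∨ ¬y7 ∨ ¬y12) — ¬y12 is true.
  19. (y5 ∨ ¬y6 ∨ ¬y9) — ¬y6 is true.
  20. (y1 ∨ y11) — y1 is true.
  21. (y4 ∨ y6 ∨ ¬y8) — ¬y8 is true.
  22. (y5 ∨ y12 ∨ ¬y11) — y5 is true.

y1 = 1  y2 = 1  y3 = 0  y4 = 1  y5 = 1  y6 = 0  y7 = 1  y8 = 0  y9 = 1  y10 = 1  y11 = 1  y12 = 0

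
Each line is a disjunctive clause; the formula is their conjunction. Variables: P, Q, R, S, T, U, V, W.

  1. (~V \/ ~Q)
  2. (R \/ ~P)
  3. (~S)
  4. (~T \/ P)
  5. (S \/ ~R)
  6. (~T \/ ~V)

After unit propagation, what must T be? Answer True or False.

False

(~S) is a unit clause: S = False.
(S \/ ~R): since S = False, the clause reduces to (~R). R = False.
(~P \/ R): since R = False, the clause reduces to (~P). P = False.
From (~T \/ P) and P = False: T = False.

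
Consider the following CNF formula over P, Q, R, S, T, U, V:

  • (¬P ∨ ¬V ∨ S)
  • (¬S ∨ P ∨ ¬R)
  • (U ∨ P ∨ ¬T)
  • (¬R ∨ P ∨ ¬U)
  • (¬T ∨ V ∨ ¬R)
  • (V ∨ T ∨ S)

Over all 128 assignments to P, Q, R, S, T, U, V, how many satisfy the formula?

54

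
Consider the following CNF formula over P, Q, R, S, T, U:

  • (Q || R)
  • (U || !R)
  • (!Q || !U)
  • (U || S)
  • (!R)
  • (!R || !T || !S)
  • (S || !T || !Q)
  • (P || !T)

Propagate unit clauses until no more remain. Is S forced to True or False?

True

(!R) is a unit clause: R = False.
In (Q || R), R is now false; Q must hold, so Q = True.
From (!Q || !U) and Q = True: U = False.
(S || U) with U = False leaves only S, so S = True.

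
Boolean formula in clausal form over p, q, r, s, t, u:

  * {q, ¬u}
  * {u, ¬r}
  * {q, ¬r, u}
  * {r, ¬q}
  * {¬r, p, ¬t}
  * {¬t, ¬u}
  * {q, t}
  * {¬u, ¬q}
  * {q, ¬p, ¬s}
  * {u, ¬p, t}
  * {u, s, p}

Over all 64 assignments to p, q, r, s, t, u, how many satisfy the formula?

2

Satisfying assignments:
  p=0 q=0 r=0 s=1 t=1 u=0
  p=1 q=0 r=0 s=0 t=1 u=0
That's 2 in total.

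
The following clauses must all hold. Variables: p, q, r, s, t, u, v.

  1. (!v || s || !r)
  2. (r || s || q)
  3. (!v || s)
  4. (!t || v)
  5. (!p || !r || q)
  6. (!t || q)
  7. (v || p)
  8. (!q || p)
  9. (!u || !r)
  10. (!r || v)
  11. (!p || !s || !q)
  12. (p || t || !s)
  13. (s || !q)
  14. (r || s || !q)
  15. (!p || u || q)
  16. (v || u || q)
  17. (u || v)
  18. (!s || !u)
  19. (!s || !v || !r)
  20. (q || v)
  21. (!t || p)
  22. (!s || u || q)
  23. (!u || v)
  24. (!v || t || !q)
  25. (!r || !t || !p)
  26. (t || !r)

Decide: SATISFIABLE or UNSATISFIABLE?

q = True:
  propagation gives p=True, s=False; an empty clause results — contradiction.
q = False:
  propagation gives t=False, v=True, s=True, p=True; an empty clause results — contradiction.
Every branch closes, so no satisfying assignment exists.

UNSATISFIABLE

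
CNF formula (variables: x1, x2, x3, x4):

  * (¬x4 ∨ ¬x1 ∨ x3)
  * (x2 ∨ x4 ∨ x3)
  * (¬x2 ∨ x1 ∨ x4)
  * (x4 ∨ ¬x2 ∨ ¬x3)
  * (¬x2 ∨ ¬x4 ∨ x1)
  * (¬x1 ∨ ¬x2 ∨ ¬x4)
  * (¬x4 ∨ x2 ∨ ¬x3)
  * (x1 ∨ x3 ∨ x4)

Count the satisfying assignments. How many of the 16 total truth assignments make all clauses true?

4

The models are:
  x1=F x2=F x3=F x4=T
  x1=F x2=F x3=T x4=F
  x1=T x2=F x3=T x4=F
  x1=T x2=T x3=F x4=F
Count: 4.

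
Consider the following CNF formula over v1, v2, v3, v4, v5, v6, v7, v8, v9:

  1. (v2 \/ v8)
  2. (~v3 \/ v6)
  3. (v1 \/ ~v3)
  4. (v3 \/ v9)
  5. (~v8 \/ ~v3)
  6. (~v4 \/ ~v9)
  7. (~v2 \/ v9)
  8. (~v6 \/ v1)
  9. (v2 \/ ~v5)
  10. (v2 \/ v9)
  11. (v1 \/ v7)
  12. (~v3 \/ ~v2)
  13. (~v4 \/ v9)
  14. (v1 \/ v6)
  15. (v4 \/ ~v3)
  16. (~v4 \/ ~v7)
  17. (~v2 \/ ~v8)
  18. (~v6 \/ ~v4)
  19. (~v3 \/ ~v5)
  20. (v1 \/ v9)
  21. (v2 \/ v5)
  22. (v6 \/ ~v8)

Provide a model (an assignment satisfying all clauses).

v1=True, v2=True, v3=False, v4=False, v5=False, v6=True, v7=False, v8=False, v9=True

Check each clause:
  1. (v8 \/ v2) — v2 is true.
  2. (~v3 \/ v6) — ~v3 is true.
  3. (~v3 \/ v1) — v1 is true.
  4. (v9 \/ v3) — v9 is true.
  5. (~v8 \/ ~v3) — ~v8 is true.
  6. (~v9 \/ ~v4) — ~v4 is true.
  7. (v9 \/ ~v2) — v9 is true.
  8. (v1 \/ ~v6) — v1 is true.
  9. (v2 \/ ~v5) — v2 is true.
  10. (v9 \/ v2) — v9 is true.
  11. (v1 \/ v7) — v1 is true.
  12. (~v3 \/ ~v2) — ~v3 is true.
  13. (v9 \/ ~v4) — v9 is true.
  14. (v6 \/ v1) — v1 is true.
  15. (v4 \/ ~v3) — ~v3 is true.
  16. (~v4 \/ ~v7) — ~v7 is true.
  17. (~v8 \/ ~v2) — ~v8 is true.
  18. (~v6 \/ ~v4) — ~v4 is true.
  19. (~v5 \/ ~v3) — ~v5 is true.
  20. (v9 \/ v1) — v9 is true.
  21. (v2 \/ v5) — v2 is true.
  22. (v6 \/ ~v8) — ~v8 is true.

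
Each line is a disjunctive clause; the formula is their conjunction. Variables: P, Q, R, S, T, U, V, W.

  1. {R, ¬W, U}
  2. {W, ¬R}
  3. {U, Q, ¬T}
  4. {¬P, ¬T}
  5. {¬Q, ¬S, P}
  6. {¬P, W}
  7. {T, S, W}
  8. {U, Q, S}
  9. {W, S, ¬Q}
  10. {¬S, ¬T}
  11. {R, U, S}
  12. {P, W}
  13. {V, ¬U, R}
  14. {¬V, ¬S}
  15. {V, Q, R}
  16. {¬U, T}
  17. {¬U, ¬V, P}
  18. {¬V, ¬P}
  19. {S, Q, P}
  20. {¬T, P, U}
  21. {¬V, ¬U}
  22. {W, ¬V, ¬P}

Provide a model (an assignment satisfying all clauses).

P = 0, Q = 1, R = 1, S = 0, T = 0, U = 0, V = 1, W = 1

Check each clause:
  1. {R, ¬W, U} — R is true.
  2. {¬R, W} — W is true.
  3. {¬T, Q, U} — Q is true.
  4. {¬T, ¬P} — ¬T is true.
  5. {P, ¬Q, ¬S} — ¬S is true.
  6. {W, ¬P} — W is true.
  7. {T, W, S} — W is true.
  8. {S, Q, U} — Q is true.
  9. {¬Q, W, S} — W is true.
  10. {¬S, ¬T} — ¬T is true.
  11. {S, R, U} — R is true.
  12. {W, P} — W is true.
  13. {¬U, V, R} — ¬U is true.
  14. {¬V, ¬S} — ¬S is true.
  15. {Q, R, V} — Q is true.
  16. {T, ¬U} — ¬U is true.
  17. {¬V, ¬U, P} — ¬U is true.
  18. {¬P, ¬V} — ¬P is true.
  19. {S, P, Q} — Q is true.
  20. {P, ¬T, U} — ¬T is true.
  21. {¬U, ¬V} — ¬U is true.
  22. {¬P, ¬V, W} — W is true.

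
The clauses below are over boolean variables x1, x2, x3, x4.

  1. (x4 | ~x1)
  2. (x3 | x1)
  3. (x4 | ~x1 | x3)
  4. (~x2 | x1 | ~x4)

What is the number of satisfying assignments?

7

The models are:
  x1=F x2=F x3=T x4=F
  x1=F x2=F x3=T x4=T
  x1=F x2=T x3=T x4=F
  x1=T x2=F x3=F x4=T
  x1=T x2=F x3=T x4=T
  x1=T x2=T x3=F x4=T
  x1=T x2=T x3=T x4=T
That's 7 in total.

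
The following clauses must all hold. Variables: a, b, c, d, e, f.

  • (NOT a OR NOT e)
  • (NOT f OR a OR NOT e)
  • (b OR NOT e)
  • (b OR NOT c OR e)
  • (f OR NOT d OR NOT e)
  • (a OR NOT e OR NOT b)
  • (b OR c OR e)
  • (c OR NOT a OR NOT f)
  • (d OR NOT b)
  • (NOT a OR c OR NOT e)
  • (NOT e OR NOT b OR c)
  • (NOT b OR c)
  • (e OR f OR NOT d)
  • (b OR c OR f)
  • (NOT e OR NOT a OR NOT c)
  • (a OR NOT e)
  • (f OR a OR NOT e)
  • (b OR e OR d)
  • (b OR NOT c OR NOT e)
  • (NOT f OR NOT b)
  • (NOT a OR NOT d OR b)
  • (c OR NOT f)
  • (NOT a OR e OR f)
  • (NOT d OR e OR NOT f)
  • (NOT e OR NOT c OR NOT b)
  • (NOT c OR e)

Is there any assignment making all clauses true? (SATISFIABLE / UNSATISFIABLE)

UNSATISFIABLE

e = True:
  propagation gives a=False; an empty clause results — contradiction.
e = False:
  propagation gives c=False, b=True; an empty clause results — contradiction.
Every branch closes, so no satisfying assignment exists.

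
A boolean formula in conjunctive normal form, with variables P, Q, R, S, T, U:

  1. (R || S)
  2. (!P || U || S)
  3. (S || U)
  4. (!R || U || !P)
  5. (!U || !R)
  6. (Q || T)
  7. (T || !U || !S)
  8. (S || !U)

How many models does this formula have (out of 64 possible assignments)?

Split on U, then S.
  U=T, S=T: remaining (P,Q,R,T) ∈ {(F,F,F,T); (F,T,F,T); (T,F,F,T); (T,T,F,T)} — 4.
  U=T, S=F: a clause becomes empty — 0.
  U=F, S=T: 9 of the 16 assignments to (P,Q,R,T) work.
  U=F, S=F: a clause becomes empty — 0.
Total: 4 + 0 + 9 + 0 = 13.

13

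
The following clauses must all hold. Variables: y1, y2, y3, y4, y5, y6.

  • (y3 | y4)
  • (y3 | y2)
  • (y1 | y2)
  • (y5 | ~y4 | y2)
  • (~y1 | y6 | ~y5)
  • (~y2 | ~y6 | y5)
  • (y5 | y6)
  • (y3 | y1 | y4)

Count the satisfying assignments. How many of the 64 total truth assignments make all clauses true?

12

Split on y2, then y5.
  y2=T, y5=T: 9 of the 16 assignments to (y1,y3,y4,y6) work.
  y2=T, y5=F: a clause becomes empty — 0.
  y2=F, y5=T: remaining (y1,y3,y4,y6) ∈ {(T,T,F,T); (T,T,T,T)} — 2.
  y2=F, y5=F: remaining (y1,y3,y4,y6) ∈ {(T,T,F,T)} — 1.
Total: 9 + 0 + 2 + 1 = 12.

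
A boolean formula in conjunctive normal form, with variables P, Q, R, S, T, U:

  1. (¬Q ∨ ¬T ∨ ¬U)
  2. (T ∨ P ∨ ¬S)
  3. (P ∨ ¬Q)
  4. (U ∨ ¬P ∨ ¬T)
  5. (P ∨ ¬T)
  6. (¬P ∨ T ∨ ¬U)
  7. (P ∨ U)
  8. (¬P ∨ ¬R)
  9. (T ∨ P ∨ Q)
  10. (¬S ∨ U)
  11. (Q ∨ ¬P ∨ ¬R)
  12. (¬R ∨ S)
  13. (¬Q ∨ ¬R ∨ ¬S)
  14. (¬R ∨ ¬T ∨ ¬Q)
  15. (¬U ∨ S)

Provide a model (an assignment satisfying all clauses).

P=T, Q=F, R=F, S=F, T=F, U=F

R occurs only negated in the remaining clauses — set R = False.
Branch on P: take P = True.
Branch on Q: take Q = False.
The remaining clauses are satisfied by S = False, T = False, U = False.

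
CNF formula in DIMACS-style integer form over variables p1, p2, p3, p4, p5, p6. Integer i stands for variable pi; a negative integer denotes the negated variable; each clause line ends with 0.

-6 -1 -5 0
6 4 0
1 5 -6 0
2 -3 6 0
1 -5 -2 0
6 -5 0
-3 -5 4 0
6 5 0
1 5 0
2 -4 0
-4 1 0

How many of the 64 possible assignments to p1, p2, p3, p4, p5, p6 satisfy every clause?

Satisfying assignments:
  p1=0 p2=0 p3=0 p4=0 p5=1 p6=1
  p1=1 p2=0 p3=0 p4=0 p5=0 p6=1
  p1=1 p2=0 p3=1 p4=0 p5=0 p6=1
  p1=1 p2=1 p3=0 p4=0 p5=0 p6=1
  p1=1 p2=1 p3=0 p4=1 p5=0 p6=1
  p1=1 p2=1 p3=1 p4=0 p5=0 p6=1
  p1=1 p2=1 p3=1 p4=1 p5=0 p6=1
That's 7 in total.

7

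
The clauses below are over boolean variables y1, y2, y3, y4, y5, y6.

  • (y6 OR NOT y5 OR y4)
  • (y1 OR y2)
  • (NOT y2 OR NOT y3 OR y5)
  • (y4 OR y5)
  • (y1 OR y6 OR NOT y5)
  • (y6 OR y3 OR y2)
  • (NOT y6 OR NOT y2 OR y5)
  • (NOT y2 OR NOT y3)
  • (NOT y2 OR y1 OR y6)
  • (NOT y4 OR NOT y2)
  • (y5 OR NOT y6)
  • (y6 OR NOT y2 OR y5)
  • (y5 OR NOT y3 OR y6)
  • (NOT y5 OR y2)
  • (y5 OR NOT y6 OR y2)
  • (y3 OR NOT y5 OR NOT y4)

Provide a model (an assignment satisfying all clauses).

y1 = F, y2 = T, y3 = F, y4 = F, y5 = T, y6 = T

Try y1 = False.
  then y2 is forced to True.
  then y3 is forced to False.
  then y6 is forced to True.
  then y5 is forced to True.
  then y4 is forced to False.
Every clause has at least one true literal under this assignment.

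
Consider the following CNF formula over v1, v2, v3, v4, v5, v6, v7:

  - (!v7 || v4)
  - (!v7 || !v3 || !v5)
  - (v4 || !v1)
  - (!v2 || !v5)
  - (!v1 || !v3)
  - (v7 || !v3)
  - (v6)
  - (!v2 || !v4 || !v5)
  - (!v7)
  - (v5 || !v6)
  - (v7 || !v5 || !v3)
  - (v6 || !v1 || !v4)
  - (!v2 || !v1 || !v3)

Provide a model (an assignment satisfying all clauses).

v1=F, v2=F, v3=F, v4=T, v5=T, v6=T, v7=F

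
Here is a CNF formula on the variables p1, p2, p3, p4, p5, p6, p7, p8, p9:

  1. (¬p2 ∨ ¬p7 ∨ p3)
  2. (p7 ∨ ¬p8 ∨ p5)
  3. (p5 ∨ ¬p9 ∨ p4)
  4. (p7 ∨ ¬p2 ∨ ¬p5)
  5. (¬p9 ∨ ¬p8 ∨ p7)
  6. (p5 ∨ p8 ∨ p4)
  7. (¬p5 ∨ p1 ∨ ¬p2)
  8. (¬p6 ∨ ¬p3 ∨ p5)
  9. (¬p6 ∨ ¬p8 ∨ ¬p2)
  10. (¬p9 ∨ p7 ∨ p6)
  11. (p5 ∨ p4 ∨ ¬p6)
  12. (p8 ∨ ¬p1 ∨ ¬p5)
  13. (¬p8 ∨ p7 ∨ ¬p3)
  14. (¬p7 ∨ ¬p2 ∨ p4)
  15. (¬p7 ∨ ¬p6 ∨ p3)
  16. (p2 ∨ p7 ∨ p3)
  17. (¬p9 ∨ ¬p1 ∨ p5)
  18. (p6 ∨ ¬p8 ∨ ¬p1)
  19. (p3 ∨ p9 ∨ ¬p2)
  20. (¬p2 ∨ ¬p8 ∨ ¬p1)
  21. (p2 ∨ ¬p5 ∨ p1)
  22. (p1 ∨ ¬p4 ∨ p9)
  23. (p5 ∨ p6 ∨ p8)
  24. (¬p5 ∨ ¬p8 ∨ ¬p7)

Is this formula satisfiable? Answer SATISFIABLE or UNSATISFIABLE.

SATISFIABLE

Set p1 = False and propagate.
Branch on p2: take p2 = False.
  then p5 is forced to False.
Try p3 = True.
  then p6 is forced to False.
  then p8 is forced to True.
  then p7 is forced to True.
The remaining clauses are satisfied by p4 = True, p9 = True.
So p1 = F, p2 = F, p3 = T, p4 = T, p5 = F, p6 = F, p7 = T, p8 = T, p9 = T is a satisfying assignment.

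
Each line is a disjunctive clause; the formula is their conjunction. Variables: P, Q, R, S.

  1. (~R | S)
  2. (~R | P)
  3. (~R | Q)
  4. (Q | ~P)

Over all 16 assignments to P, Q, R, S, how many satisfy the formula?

The models are:
  P=0 Q=0 R=0 S=0
  P=0 Q=0 R=0 S=1
  P=0 Q=1 R=0 S=0
  P=0 Q=1 R=0 S=1
  P=1 Q=1 R=0 S=0
  P=1 Q=1 R=0 S=1
  P=1 Q=1 R=1 S=1
That's 7 in total.

7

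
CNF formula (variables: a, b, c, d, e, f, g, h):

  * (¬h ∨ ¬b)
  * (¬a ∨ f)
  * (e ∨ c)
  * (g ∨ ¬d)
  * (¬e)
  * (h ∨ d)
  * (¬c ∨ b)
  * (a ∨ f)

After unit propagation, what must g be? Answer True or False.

(¬e) stands alone — e = False.
(c ∨ e) with e = False leaves only c, so c = True.
In (¬c ∨ b), ¬c is now false; b must hold, so b = True.
In (¬h ∨ ¬b), ¬b is now false; ¬h must hold, so h = False.
(h ∨ d): since h = False, the clause reduces to (d). d = True.
(g ∨ ¬d): since d = True, the clause reduces to (g). g = True.

True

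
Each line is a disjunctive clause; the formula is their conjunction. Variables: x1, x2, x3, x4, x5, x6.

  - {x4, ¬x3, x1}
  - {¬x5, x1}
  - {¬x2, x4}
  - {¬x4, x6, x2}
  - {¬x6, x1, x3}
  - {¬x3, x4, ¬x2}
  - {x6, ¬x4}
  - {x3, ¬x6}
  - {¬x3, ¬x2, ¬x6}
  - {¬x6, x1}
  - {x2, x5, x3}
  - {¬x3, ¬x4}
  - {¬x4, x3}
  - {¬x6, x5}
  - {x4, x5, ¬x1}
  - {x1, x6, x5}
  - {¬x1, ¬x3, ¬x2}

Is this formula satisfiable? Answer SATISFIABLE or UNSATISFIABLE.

Try x1 = True.
Branch on x2: take x2 = False.
Set x3 = True and propagate.
  then x4 is forced to False.
  then x5 is forced to True.
x6 is now unconstrained; take x6 = True.
So x1=1, x2=0, x3=1, x4=0, x5=1, x6=1 is a satisfying assignment.

SATISFIABLE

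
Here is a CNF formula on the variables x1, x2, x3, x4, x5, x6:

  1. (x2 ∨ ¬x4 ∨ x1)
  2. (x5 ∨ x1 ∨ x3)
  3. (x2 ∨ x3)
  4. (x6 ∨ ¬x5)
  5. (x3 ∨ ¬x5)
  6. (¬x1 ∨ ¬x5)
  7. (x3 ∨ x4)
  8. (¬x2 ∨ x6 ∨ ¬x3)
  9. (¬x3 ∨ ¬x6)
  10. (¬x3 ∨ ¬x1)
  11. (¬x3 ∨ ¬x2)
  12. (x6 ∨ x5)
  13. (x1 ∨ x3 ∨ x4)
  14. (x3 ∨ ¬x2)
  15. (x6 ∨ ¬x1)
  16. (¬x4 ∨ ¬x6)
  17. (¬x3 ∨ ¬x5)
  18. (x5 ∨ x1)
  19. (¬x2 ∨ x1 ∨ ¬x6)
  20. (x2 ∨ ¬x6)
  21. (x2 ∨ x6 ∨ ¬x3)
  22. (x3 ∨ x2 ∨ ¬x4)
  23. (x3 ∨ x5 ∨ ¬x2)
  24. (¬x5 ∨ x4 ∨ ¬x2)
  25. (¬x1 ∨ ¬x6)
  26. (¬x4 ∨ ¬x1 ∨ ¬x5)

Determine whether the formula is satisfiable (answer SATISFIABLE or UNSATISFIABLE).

UNSATISFIABLE

x3 = True:
  propagation gives x6=False, x5=False; an empty clause results — contradiction.
x3 = False:
  propagation gives x2=True; an empty clause results — contradiction.
Every branch closes, so no satisfying assignment exists.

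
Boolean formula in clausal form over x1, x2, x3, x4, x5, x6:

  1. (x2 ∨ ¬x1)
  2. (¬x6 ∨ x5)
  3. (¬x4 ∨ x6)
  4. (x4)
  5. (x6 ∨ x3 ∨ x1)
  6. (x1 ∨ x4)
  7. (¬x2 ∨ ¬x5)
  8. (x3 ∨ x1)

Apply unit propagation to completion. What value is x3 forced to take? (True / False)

(x4) is a unit clause: x4 = True.
From (x6 ∨ ¬x4) and x4 = True: x6 = True.
From (x5 ∨ ¬x6) and x6 = True: x5 = True.
(¬x5 ∨ ¬x2): since x5 = True, the clause reduces to (¬x2). x2 = False.
(¬x1 ∨ x2): since x2 = False, the clause reduces to (¬x1). x1 = False.
From (x1 ∨ x3) and x1 = False: x3 = True.

True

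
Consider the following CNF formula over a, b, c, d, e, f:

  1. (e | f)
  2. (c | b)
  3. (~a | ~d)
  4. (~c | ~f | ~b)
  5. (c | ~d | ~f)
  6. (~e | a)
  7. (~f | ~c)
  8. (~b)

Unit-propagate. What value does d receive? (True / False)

(~b) stands alone — b = False.
In (b | c), b is now false; c must hold, so c = True.
(~c | ~f) with c = True leaves only ~f, so f = False.
From (e | f) and f = False: e = True.
In (a | ~e), ~e is now false; a must hold, so a = True.
From (~a | ~d) and a = True: d = False.

False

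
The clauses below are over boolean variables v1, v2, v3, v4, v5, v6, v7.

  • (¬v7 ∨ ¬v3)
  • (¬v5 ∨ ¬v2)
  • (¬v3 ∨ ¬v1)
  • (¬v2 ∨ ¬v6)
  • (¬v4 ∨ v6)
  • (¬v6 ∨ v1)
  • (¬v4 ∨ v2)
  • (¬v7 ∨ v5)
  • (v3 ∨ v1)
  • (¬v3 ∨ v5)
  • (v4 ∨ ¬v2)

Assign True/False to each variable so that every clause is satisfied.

v1 = T, v2 = F, v3 = F, v4 = F, v5 = T, v6 = F, v7 = F

Check each clause:
  1. (¬v7 ∨ ¬v3) — ¬v7 is true.
  2. (¬v2 ∨ ¬v5) — ¬v2 is true.
  3. (¬v3 ∨ ¬v1) — ¬v3 is true.
  4. (¬v6 ∨ ¬v2) — ¬v6 is true.
  5. (¬v4 ∨ v6) — ¬v4 is true.
  6. (¬v6 ∨ v1) — v1 is true.
  7. (v2 ∨ ¬v4) — ¬v4 is true.
  8. (¬v7 ∨ v5) — ¬v7 is true.
  9. (v1 ∨ v3) — v1 is true.
  10. (v5 ∨ ¬v3) — v5 is true.
  11. (¬v2 ∨ v4) — ¬v2 is true.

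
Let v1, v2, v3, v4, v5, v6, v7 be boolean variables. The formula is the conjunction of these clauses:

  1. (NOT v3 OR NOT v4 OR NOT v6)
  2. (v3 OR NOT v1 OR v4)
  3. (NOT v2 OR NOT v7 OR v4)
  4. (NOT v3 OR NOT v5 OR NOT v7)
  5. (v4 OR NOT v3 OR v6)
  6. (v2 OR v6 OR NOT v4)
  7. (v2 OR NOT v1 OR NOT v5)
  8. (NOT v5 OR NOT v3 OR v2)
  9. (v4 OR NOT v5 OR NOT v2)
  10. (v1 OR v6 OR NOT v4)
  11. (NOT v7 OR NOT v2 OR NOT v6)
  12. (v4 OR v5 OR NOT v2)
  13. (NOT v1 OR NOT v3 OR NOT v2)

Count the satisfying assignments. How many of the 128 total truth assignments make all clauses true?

Case analysis on v2 and v4:
  v2=1, v4=1: v5 free; 4 ways for (v1,v3,v6,v7) × 2^1 = 8.
  v2=1, v4=0: a clause becomes empty — 0.
  v2=0, v4=1: v7 free; 3 ways for (v1,v3,v5,v6) × 2^1 = 6.
  v2=0, v4=0: v7 free; 6 ways for (v1,v3,v5,v6) × 2^1 = 12.
Total: 8 + 0 + 6 + 12 = 26.

26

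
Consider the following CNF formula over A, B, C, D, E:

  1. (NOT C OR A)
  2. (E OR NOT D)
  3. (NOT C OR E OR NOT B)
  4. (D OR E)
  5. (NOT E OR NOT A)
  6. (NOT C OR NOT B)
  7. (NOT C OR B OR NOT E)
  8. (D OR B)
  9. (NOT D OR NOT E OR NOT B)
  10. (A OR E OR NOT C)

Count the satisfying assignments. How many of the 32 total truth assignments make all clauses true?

Satisfying assignments:
  A=F B=F C=F D=T E=T
  A=F B=T C=F D=F E=T
That's 2 in total.

2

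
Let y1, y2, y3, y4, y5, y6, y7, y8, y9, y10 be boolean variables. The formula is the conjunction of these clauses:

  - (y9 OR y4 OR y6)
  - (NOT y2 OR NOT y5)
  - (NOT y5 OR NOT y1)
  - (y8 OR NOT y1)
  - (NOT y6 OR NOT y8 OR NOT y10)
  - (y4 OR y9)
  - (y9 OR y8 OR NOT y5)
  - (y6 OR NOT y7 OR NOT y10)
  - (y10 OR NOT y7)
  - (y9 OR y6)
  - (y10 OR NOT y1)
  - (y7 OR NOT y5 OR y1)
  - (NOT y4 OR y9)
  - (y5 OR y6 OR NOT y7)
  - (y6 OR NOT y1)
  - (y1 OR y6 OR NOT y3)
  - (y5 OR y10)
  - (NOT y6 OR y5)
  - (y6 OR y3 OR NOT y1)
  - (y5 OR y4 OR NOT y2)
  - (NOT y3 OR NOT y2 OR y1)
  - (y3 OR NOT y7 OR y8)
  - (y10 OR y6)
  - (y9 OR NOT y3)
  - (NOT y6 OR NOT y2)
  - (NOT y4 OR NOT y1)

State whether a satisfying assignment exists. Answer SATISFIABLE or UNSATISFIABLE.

Pure literal: y9 appears only positively; assign y9 = True.
Branch on y1: take y1 = False.
Try y2 = True.
  then y5 is forced to False.
  then y10 is forced to True.
  then y6 is forced to False.
  then y7 is forced to False.
  then y3 is forced to False.
  then y4 is forced to True.
y8 is now unconstrained; take y8 = False.
So y1=F  y2=T  y3=F  y4=T  y5=F  y6=F  y7=F  y8=F  y9=T  y10=T is a satisfying assignment.

SATISFIABLE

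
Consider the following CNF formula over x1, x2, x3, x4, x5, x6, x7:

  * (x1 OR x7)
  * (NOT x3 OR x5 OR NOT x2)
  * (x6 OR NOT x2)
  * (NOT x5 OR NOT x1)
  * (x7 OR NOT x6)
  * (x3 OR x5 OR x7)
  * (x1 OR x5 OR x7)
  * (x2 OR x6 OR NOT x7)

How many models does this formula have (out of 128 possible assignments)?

22

Case analysis on x7 and x5:
  x7=T, x5=T: forces x1=F; x6=T; x2, x3, x4 free → 2^3 = 8.
  x7=T, x5=F: x1, x4 free; 3 ways for (x2,x3,x6) × 2^2 = 12.
  x7=F, x5=T: a clause becomes empty — 0.
  x7=F, x5=F: remaining (x1,x2,x3,x4,x6) ∈ {(T,F,T,F,F); (T,F,T,T,F)} — 2.
Total: 8 + 12 + 0 + 2 = 22.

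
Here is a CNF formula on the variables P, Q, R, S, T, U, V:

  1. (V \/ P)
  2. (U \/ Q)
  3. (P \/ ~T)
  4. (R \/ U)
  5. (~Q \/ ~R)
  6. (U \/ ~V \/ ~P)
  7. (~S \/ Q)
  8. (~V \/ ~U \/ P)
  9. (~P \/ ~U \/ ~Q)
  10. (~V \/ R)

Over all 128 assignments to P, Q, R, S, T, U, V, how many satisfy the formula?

6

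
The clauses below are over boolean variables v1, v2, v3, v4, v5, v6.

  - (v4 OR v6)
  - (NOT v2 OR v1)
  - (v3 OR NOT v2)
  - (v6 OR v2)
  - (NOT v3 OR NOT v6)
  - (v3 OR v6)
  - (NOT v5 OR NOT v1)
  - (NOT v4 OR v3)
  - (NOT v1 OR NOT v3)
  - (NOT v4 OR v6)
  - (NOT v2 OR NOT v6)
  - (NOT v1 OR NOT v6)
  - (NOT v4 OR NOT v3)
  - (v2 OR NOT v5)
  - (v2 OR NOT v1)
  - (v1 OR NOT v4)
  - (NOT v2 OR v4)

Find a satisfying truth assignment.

v5 occurs only negated in the remaining clauses — set v5 = False.
Branch on v1: take v1 = False.
  then v2 is forced to False.
  then v6 is forced to True.
  then v3 is forced to False.
  then v4 is forced to False.

v1 = False, v2 = False, v3 = False, v4 = False, v5 = False, v6 = True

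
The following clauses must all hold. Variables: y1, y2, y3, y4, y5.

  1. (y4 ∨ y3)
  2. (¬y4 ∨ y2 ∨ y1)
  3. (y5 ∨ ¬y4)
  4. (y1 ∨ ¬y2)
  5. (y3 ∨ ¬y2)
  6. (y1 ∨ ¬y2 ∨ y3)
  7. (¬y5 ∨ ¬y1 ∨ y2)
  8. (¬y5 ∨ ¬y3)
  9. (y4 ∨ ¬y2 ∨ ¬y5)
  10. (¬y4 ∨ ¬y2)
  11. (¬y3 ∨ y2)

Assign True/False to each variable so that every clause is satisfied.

y1 = True, y2 = True, y3 = True, y4 = False, y5 = False

Try y1 = True.
The remaining clauses are satisfied by y2 = True, y3 = True, y4 = False, y5 = False.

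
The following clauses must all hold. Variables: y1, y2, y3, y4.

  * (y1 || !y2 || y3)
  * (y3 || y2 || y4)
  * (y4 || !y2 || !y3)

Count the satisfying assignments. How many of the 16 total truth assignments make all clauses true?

10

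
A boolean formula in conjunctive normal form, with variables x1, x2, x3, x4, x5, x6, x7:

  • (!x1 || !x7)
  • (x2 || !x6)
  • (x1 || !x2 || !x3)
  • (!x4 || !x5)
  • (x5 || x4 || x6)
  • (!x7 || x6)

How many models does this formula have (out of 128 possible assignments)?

Split on x6, then x1.
  x6=T, x1=T: x3 free; 3 ways for (x2,x4,x5,x7) × 2^1 = 6.
  x6=T, x1=F: x7 free; 3 ways for (x2,x3,x4,x5) × 2^1 = 6.
  x6=F, x1=T: x2, x3 free; 2 ways for (x4,x5,x7) × 2^2 = 8.
  x6=F, x1=F: 6 of the 32 assignments to (x2,x3,x4,x5,x7) work.
Total: 6 + 6 + 8 + 6 = 26.

26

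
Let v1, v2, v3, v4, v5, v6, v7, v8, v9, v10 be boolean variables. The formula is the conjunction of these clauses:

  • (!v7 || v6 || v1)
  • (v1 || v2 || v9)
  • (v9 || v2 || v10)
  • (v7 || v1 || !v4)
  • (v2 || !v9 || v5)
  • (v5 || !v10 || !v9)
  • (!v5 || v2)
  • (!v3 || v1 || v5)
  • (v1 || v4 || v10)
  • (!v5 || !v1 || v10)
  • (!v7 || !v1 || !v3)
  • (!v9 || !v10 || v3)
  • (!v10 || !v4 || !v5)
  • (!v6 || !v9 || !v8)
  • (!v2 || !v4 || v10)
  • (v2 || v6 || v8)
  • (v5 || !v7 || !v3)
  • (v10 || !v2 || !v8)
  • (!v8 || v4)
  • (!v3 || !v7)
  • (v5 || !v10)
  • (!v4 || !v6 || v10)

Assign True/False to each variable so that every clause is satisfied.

v1=1, v2=1, v3=0, v4=0, v5=0, v6=0, v7=1, v8=0, v9=1, v10=0

Try v1 = True.
Branch on v2: take v2 = True.
Branch on v3: take v3 = False.
The remaining clauses are satisfied by v4 = False, v5 = False, v6 = False, v7 = True, v8 = False, v9 = True, v10 = False.
Check each clause:
  1. (!v7 || v1 || v6) — v1 is true.
  2. (v9 || v1 || v2) — v9 is true.
  3. (v2 || v9 || v10) — v9 is true.
  4. (v1 || v7 || !v4) — v1 is true.
  5. (!v9 || v2 || v5) — v2 is true.
  6. (!v9 || !v10 || v5) — !v10 is true.
  7. (v2 || !v5) — v2 is true.
  8. (v1 || !v3 || v5) — v1 is true.
  9. (v4 || v1 || v10) — v1 is true.
  10. (!v5 || v10 || !v1) — !v5 is true.
  11. (!v1 || !v3 || !v7) — !v3 is true.
  12. (!v9 || v3 || !v10) — !v10 is true.
  13. (!v5 || !v4 || !v10) — !v5 is true.
  14. (!v9 || !v8 || !v6) — !v8 is true.
  15. (!v4 || !v2 || v10) — !v4 is true.
  16. (v2 || v6 || v8) — v2 is true.
  17. (v5 || !v7 || !v3) — !v3 is true.
  18. (!v2 || v10 || !v8) — !v8 is true.
  19. (v4 || !v8) — !v8 is true.
  20. (!v7 || !v3) — !v3 is true.
  21. (!v10 || v5) — !v10 is true.
  22. (!v4 || v10 || !v6) — !v6 is true.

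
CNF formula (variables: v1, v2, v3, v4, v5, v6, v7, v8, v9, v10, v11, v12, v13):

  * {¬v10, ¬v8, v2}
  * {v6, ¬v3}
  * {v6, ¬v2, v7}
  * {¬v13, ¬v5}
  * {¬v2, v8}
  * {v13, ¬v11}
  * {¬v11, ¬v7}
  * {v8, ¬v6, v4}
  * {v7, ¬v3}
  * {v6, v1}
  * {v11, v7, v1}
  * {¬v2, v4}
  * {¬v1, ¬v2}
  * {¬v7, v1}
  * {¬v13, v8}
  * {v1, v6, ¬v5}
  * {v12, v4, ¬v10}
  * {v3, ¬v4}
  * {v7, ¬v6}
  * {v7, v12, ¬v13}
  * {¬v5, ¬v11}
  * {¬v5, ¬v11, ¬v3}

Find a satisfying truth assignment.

v1 = 1, v2 = 0, v3 = 1, v4 = 0, v5 = 0, v6 = 1, v7 = 1, v8 = 1, v9 = 0, v10 = 0, v11 = 0, v12 = 1, v13 = 0

Check each clause:
  1. {¬v10, v2, ¬v8} — ¬v10 is true.
  2. {v6, ¬v3} — v6 is true.
  3. {¬v2, v7, v6} — ¬v2 is true.
  4. {¬v5, ¬v13} — ¬v13 is true.
  5. {¬v2, v8} — v8 is true.
  6. {v13, ¬v11} — ¬v11 is true.
  7. {¬v11, ¬v7} — ¬v11 is true.
  8. {¬v6, v4, v8} — v8 is true.
  9. {v7, ¬v3} — v7 is true.
  10. {v6, v1} — v1 is true.
  11. {v1, v7, v11} — v1 is true.
  12. {v4, ¬v2} — ¬v2 is true.
  13. {¬v1, ¬v2} — ¬v2 is true.
  14. {¬v7, v1} — v1 is true.
  15. {¬v13, v8} — v8 is true.
  16. {v6, v1, ¬v5} — v1 is true.
  17. {v4, ¬v10, v12} — v12 is true.
  18. {v3, ¬v4} — v3 is true.
  19. {v7, ¬v6} — v7 is true.
  20. {v12, ¬v13, v7} — ¬v13 is true.
  21. {¬v5, ¬v11} — ¬v5 is true.
  22. {¬v3, ¬v11, ¬v5} — ¬v5 is true.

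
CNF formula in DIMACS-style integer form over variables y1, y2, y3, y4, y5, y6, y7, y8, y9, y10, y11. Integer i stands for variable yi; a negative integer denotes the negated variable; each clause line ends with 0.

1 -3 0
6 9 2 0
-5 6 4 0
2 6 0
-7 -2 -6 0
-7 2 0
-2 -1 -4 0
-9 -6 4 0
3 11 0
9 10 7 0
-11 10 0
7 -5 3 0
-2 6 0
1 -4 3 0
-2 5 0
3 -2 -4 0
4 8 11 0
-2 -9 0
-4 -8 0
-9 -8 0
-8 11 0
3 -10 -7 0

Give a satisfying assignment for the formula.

Set y1 = False and propagate.
  then y3 is forced to False.
  then y11 is forced to True.
  then y10 is forced to True.
  then y4 is forced to False.
  then y7 is forced to False.
  then y5 is forced to False.
  then y2 is forced to False.
  then y6 is forced to True.
  then y9 is forced to False.
y8 is now unconstrained; take y8 = False.

y1 = False, y2 = False, y3 = False, y4 = False, y5 = False, y6 = True, y7 = False, y8 = False, y9 = False, y10 = True, y11 = True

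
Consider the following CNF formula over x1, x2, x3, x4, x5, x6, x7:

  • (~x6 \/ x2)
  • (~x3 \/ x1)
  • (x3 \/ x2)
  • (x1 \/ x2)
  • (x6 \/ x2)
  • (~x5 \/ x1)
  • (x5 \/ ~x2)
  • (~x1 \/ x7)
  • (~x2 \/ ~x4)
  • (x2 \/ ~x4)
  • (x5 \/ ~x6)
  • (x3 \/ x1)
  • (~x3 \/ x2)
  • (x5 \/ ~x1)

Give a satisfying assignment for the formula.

Pure literal: x4 appears only negated; assign x4 = False.
Pure literal: x7 appears only positively; assign x7 = True.
Branch on x1: take x1 = True.
  then x5 is forced to True.
The remaining clauses are satisfied by x2 = True, x3 = True, x6 = True.
Check each clause:
  1. (~x6 \/ x2) — x2 is true.
  2. (x1 \/ ~x3) — x1 is true.
  3. (x3 \/ x2) — x2 is true.
  4. (x2 \/ x1) — x1 is true.
  5. (x6 \/ x2) — x2 is true.
  6. (~x5 \/ x1) — x1 is true.
  7. (~x2 \/ x5) — x5 is true.
  8. (x7 \/ ~x1) — x7 is true.
  9. (~x4 \/ ~x2) — ~x4 is true.
  10. (x2 \/ ~x4) — x2 is true.
  11. (x5 \/ ~x6) — x5 is true.
  12. (x1 \/ x3) — x1 is true.
  13. (~x3 \/ x2) — x2 is true.
  14. (x5 \/ ~x1) — x5 is true.

x1=T, x2=T, x3=T, x4=F, x5=T, x6=T, x7=T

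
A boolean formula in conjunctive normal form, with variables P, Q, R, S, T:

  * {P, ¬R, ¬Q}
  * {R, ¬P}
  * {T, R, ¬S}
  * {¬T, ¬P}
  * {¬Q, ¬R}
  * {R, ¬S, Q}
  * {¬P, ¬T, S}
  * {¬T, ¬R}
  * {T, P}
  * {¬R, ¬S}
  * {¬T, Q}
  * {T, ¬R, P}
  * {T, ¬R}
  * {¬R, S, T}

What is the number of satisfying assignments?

Satisfying assignments:
  P=0 Q=1 R=0 S=0 T=1
  P=0 Q=1 R=0 S=1 T=1
Count: 2.

2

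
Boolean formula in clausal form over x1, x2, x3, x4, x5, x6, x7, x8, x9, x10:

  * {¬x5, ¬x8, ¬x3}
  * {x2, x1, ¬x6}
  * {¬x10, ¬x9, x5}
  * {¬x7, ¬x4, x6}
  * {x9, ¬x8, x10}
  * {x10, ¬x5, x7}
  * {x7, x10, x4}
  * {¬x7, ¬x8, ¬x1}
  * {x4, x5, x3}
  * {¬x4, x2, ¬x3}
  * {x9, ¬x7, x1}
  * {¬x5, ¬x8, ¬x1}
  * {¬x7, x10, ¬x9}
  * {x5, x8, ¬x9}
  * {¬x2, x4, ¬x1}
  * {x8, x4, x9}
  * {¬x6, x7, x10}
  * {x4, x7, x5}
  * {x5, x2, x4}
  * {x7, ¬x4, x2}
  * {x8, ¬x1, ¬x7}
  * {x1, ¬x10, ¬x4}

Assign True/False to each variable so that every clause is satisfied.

x1=False, x2=False, x3=False, x4=False, x5=True, x6=False, x7=False, x8=True, x9=False, x10=True

Try x1 = False.
Try x2 = False.
  then x6 is forced to False.
For the remaining variables, x3 = False, x4 = False, x5 = True, x7 = False, x8 = True, x9 = False, x10 = True works.
Every clause has at least one true literal under this assignment.
Check each clause:
  1. {¬x5, ¬x3, ¬x8} — ¬x3 is true.
  2. {¬x6, x2, x1} — ¬x6 is true.
  3. {x5, ¬x9, ¬x10} — x5 is true.
  4. {¬x4, ¬x7, x6} — ¬x7 is true.
  5. {x9, x10, ¬x8} — x10 is true.
  6. {¬x5, x7, x10} — x10 is true.
  7. {x4, x7, x10} — x10 is true.
  8. {¬x8, ¬x7, ¬x1} — ¬x7 is true.
  9. {x3, x5, x4} — x5 is true.
  10. {x2, ¬x4, ¬x3} — ¬x4 is true.
  11. {x9, x1, ¬x7} — ¬x7 is true.
  12. {¬x8, ¬x5, ¬x1} — ¬x1 is true.
  13. {x10, ¬x7, ¬x9} — ¬x7 is true.
  14. {x5, x8, ¬x9} — x8 is true.
  15. {¬x1, x4, ¬x2} — ¬x2 is true.
  16. {x9, x8, x4} — x8 is true.
  17. {¬x6, x7, x10} — x10 is true.
  18. {x4, x5, x7} — x5 is true.
  19. {x2, x4, x5} — x5 is true.
  20. {x2, x7, ¬x4} — ¬x4 is true.
  21. {x8, ¬x1, ¬x7} — x8 is true.
  22. {x1, ¬x10, ¬x4} — ¬x4 is true.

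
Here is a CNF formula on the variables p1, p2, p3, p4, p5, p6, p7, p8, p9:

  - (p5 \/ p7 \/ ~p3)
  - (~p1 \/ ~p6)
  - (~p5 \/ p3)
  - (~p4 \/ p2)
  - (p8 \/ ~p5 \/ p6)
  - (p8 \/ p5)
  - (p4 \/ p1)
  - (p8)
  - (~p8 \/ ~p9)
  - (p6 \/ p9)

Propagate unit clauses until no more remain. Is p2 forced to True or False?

Unit clause (p8) sets p8 = True.
From (~p9 \/ ~p8) and p8 = True: p9 = False.
(p6 \/ p9) with p9 = False leaves only p6, so p6 = True.
From (~p1 \/ ~p6) and p6 = True: p1 = False.
In (p1 \/ p4), p1 is now false; p4 must hold, so p4 = True.
In (~p4 \/ p2), ~p4 is now false; p2 must hold, so p2 = True.

True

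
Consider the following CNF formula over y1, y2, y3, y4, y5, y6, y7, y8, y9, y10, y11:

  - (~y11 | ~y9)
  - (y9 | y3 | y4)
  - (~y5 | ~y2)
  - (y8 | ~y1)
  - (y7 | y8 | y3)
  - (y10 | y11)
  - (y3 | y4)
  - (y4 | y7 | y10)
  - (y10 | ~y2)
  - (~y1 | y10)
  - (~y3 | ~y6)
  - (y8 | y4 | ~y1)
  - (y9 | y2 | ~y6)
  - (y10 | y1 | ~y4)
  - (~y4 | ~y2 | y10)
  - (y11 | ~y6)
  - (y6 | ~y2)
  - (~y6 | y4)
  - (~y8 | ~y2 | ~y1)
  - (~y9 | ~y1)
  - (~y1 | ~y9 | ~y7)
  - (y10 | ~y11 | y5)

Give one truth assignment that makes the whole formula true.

y1 = False, y2 = False, y3 = True, y4 = False, y5 = False, y6 = False, y7 = True, y8 = True, y9 = True, y10 = True, y11 = False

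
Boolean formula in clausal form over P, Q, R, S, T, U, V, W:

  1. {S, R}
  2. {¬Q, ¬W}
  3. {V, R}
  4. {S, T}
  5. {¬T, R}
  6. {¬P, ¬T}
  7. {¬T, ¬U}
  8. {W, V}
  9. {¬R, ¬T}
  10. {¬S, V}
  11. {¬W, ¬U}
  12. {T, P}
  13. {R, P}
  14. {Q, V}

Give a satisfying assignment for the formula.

P = True, Q = False, R = True, S = True, T = False, U = False, V = True, W = True

Pure literal: U appears only negated; assign U = False.
V occurs only positively in the remaining clauses — set V = True.
Try P = True.
  then T is forced to False.
  then S is forced to True.
Branch on Q: take Q = False.
R, W are now unconstrained; take R = True, W = True.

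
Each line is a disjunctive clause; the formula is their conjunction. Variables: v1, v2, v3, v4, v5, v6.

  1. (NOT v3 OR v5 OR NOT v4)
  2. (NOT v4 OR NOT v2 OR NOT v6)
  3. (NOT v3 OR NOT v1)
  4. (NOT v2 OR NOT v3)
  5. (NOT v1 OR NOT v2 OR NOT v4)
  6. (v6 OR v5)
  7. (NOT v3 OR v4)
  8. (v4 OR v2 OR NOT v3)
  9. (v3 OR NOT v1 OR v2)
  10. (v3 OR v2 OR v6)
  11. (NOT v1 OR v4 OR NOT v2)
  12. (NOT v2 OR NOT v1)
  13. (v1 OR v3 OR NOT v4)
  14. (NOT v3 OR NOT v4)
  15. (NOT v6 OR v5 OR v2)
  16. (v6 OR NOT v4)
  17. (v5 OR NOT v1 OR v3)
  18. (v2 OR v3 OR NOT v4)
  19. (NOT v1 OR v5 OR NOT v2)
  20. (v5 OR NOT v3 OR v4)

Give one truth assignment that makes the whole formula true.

Pure literal: v5 appears only positively; assign v5 = True.
Branch on v1: take v1 = False.
Try v2 = True.
  then v3 is forced to False.
  then v4 is forced to False.
v6 is now unconstrained; take v6 = False.
Every clause has at least one true literal under this assignment.

v1=0, v2=1, v3=0, v4=0, v5=1, v6=0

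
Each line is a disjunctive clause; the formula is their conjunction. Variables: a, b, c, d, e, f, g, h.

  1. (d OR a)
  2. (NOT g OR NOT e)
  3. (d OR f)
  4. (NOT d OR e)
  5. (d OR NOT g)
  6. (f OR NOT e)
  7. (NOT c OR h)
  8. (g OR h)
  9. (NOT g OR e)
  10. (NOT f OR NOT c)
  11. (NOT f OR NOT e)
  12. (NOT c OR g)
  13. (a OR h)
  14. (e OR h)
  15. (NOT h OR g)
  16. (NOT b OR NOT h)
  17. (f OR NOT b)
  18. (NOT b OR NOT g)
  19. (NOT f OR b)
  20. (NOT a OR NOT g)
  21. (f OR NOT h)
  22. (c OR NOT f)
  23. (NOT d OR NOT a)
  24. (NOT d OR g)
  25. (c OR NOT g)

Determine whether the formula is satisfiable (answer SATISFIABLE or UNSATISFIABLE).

g = True:
  propagation gives e=False; an empty clause results — contradiction.
g = False:
  propagation gives h=True; an empty clause results — contradiction.
Every branch closes, so no satisfying assignment exists.

UNSATISFIABLE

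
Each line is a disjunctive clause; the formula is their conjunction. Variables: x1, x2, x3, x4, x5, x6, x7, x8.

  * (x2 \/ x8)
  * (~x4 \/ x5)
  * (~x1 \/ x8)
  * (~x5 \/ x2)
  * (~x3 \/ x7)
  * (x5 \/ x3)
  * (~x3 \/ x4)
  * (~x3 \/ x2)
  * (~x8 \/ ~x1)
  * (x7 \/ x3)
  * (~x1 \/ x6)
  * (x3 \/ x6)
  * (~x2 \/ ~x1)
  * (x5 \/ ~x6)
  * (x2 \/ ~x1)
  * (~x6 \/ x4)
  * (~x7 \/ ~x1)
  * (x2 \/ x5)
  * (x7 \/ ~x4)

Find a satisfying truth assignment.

x1=0, x2=1, x3=1, x4=1, x5=1, x6=0, x7=1, x8=1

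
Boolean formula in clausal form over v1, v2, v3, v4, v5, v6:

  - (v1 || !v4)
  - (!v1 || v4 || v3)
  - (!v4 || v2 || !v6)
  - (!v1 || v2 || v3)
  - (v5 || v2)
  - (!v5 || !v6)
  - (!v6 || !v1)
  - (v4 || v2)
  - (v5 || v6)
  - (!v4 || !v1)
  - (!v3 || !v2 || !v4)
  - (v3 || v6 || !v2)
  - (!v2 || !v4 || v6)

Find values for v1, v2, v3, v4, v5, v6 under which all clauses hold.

v1 = 1  v2 = 1  v3 = 1  v4 = 0  v5 = 1  v6 = 0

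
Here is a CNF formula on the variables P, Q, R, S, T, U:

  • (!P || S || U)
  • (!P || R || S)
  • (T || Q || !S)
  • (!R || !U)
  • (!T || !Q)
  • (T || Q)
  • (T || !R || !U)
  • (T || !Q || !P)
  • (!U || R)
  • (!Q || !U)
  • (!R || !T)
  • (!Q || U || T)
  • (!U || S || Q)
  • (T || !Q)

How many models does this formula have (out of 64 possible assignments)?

Satisfying assignments:
  P=0 Q=0 R=0 S=0 T=1 U=0
  P=0 Q=0 R=0 S=1 T=1 U=0
  P=1 Q=0 R=0 S=1 T=1 U=0
That's 3 in total.

3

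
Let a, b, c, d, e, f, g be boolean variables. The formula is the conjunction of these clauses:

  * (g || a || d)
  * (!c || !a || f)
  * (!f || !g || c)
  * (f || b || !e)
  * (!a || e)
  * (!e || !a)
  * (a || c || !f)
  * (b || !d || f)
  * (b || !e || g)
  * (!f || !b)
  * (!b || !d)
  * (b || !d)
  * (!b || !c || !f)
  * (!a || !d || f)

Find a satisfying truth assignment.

a = 0, b = 1, c = 0, d = 0, e = 0, f = 0, g = 1

Check each clause:
  1. (d || a || g) — g is true.
  2. (f || !c || !a) — !c is true.
  3. (!g || c || !f) — !f is true.
  4. (b || !e || f) — b is true.
  5. (e || !a) — !a is true.
  6. (!e || !a) — !e is true.
  7. (c || a || !f) — !f is true.
  8. (b || f || !d) — b is true.
  9. (!e || g || b) — b is true.
  10. (!b || !f) — !f is true.
  11. (!b || !d) — !d is true.
  12. (b || !d) — b is true.
  13. (!c || !f || !b) — !f is true.
  14. (!d || !a || f) — !d is true.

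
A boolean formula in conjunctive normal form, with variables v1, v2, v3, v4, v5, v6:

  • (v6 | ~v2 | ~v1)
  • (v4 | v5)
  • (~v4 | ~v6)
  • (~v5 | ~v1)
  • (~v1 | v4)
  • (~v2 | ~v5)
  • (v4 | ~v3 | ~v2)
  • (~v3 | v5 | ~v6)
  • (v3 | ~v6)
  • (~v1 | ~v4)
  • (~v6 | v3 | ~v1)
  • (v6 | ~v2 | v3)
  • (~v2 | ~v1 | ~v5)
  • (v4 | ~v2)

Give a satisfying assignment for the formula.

v1 occurs only negated in the remaining clauses — set v1 = False.
v2 occurs only negated in the remaining clauses — set v2 = False.
Try v3 = False.
  then v6 is forced to False.
For the remaining variables, v4 = True, v5 = True works.
Every clause has at least one true literal under this assignment.

v1 = F, v2 = F, v3 = F, v4 = T, v5 = T, v6 = F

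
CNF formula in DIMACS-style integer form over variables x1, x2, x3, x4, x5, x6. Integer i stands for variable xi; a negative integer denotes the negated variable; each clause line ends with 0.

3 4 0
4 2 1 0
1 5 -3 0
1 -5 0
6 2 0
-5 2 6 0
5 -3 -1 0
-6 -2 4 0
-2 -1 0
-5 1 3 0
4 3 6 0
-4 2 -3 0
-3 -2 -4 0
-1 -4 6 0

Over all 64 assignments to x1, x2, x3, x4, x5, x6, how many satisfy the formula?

6

Satisfying assignments:
  x1=F x2=F x3=F x4=T x5=F x6=T
  x1=F x2=T x3=F x4=T x5=F x6=F
  x1=F x2=T x3=F x4=T x5=F x6=T
  x1=T x2=F x3=F x4=T x5=F x6=T
  x1=T x2=F x3=F x4=T x5=T x6=T
  x1=T x2=F x3=T x4=F x5=T x6=T
That's 6 in total.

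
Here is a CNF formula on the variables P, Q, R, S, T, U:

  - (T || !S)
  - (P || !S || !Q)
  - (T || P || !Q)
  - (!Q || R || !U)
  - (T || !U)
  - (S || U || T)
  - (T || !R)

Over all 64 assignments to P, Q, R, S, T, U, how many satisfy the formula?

25

Split on T, then Q.
  T=T, Q=T: 9 of the 16 assignments to (P,R,S,U) work.
  T=T, Q=F: P, R, S, U free → 2^4 = 16.
  T=F, Q=T: a clause becomes empty — 0.
  T=F, Q=F: a clause becomes empty — 0.
Total: 9 + 16 + 0 + 0 = 25.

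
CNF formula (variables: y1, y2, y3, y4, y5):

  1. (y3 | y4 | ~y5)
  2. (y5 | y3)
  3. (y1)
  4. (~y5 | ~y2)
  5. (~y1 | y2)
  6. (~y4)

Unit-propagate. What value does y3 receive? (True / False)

Unit clause (y1) sets y1 = True.
(y2 | ~y1) with y1 = True leaves only y2, so y2 = True.
From (~y2 | ~y5) and y2 = True: y5 = False.
(y5 | y3) with y5 = False leaves only y3, so y3 = True.

True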